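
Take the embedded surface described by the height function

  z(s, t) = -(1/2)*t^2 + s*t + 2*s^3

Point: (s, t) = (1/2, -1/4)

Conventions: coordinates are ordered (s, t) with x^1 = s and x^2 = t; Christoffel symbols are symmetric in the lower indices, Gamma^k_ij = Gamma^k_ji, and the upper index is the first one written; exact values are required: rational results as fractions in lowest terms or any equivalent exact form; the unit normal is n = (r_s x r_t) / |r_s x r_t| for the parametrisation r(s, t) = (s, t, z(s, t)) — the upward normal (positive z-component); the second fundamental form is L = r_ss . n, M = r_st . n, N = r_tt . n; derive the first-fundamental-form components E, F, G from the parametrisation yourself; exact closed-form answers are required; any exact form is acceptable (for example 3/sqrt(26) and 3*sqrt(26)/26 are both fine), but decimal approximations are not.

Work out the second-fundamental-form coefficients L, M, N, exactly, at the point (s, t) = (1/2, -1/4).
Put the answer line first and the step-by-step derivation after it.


Answer: L = 12*sqrt(2)/5, M = 2*sqrt(2)/5, N = -2*sqrt(2)/5

z_s = 5/4, z_t = 3/4, z_ss = 6, z_st = 1, z_tt = -1
E = 41/16, F = 15/16, G = 25/16; answer radicand W^2 = 25/8
unnormalised second-form numerators: l = 6, m = 1, n = -1; L = l/sqrt(25/8), and similarly M = m/sqrt(W^2), N = n/sqrt(W^2)


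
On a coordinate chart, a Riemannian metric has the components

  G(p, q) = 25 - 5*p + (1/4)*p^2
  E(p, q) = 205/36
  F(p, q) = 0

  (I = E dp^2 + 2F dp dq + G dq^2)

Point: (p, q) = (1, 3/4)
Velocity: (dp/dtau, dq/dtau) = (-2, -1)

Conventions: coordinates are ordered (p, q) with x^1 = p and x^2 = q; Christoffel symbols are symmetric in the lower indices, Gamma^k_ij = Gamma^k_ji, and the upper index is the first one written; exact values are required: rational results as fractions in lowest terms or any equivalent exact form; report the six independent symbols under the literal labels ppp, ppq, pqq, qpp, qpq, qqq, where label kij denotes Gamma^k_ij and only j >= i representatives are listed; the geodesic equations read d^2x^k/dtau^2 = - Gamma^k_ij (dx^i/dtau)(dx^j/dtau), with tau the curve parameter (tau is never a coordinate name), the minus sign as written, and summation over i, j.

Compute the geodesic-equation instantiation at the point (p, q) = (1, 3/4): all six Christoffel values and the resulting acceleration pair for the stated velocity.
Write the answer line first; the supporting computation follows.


Answer: Gamma_ppp = 0, Gamma_ppq = 0, Gamma_pqq = 81/205, Gamma_qpp = 0, Gamma_qpq = -1/9, Gamma_qqq = 0; accelerations (d^2p/dtau^2, d^2q/dtau^2) = (-81/205, 4/9)

E = 205/36, F = 0, G = 81/4 at the point
E_p = 0, E_q = 0, F_p = 0, F_q = 0, G_p = -9/2, G_q = 0
EG - F^2 = 1845/16;  g^inv = (16/1845) * [[81/4, 0], [0, 205/36]]
first-kind symbols [ij,l] = (1/2)(d_i g_jl + d_j g_il - d_l g_ij): [pp,p] = E_p/2 = 0, [pp,q] = F_p - E_q/2 = 0, [pq,p] = E_q/2 = 0, [pq,q] = G_p/2 = -9/4, [qq,p] = F_q - G_p/2 = 9/4, [qq,q] = G_q/2 = 0
Gamma^p_ij = (G*[ij,p] - F*[ij,q])/(EG - F^2), Gamma^q_ij = (E*[ij,q] - F*[ij,p])/(EG - F^2)
Gamma_ppp = 0, Gamma_ppq = 0, Gamma_pqq = 81/205, Gamma_qpp = 0, Gamma_qpq = -1/9, Gamma_qqq = 0
d^2p/dtau^2 = -(Gamma_ppp*(-2)^2 + 2*Gamma_ppq*(-2)*(-1) + Gamma_pqq*(-1)^2) = -81/205
d^2q/dtau^2 = -(Gamma_qpp*(-2)^2 + 2*Gamma_qpq*(-2)*(-1) + Gamma_qqq*(-1)^2) = 4/9


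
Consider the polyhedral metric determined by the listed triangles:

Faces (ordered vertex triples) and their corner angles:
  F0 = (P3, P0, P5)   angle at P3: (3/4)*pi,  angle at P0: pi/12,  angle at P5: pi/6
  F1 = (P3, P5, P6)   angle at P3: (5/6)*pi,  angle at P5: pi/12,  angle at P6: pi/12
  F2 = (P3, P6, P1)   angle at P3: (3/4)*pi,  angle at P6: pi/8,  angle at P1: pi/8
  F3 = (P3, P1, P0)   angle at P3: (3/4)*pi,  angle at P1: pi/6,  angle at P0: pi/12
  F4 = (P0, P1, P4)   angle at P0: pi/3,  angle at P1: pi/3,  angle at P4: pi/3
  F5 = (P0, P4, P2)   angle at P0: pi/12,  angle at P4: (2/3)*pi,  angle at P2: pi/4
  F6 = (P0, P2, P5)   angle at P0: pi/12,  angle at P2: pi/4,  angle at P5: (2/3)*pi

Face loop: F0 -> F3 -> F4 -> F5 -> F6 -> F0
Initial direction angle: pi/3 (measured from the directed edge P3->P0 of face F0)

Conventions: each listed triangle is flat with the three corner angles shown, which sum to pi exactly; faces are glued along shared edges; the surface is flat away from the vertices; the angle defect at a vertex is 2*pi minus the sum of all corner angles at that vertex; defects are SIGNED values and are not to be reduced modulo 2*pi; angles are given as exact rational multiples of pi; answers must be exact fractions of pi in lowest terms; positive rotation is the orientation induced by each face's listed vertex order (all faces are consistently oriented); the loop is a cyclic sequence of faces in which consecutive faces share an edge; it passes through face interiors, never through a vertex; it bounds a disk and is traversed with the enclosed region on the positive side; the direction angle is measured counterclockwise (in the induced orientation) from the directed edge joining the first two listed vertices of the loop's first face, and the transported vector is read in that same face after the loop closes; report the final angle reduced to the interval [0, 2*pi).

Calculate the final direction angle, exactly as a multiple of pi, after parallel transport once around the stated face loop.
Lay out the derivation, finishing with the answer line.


enclosed vertex P0: corner angles sum to (2/3)*pi, defect = 2*pi - (2/3)*pi = (4/3)*pi
transport around the loop rotates by the sum of enclosed defects; add to the initial angle mod 2*pi
final angle = pi/3 + (4/3)*pi = (5/3)*pi (mod 2*pi)

Answer: final direction angle = (5/3)*pi


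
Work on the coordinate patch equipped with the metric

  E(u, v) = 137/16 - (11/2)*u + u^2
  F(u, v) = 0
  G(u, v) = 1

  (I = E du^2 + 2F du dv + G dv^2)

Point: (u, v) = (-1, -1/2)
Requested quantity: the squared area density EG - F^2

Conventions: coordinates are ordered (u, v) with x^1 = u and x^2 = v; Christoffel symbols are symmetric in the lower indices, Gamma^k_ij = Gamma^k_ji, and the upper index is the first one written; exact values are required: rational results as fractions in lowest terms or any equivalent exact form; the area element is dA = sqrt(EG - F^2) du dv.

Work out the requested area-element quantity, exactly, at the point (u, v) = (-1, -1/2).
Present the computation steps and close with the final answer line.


E = 241/16, F = 0, G = 1; EG - F^2 = 241/16

Answer: EG - F^2 = 241/16


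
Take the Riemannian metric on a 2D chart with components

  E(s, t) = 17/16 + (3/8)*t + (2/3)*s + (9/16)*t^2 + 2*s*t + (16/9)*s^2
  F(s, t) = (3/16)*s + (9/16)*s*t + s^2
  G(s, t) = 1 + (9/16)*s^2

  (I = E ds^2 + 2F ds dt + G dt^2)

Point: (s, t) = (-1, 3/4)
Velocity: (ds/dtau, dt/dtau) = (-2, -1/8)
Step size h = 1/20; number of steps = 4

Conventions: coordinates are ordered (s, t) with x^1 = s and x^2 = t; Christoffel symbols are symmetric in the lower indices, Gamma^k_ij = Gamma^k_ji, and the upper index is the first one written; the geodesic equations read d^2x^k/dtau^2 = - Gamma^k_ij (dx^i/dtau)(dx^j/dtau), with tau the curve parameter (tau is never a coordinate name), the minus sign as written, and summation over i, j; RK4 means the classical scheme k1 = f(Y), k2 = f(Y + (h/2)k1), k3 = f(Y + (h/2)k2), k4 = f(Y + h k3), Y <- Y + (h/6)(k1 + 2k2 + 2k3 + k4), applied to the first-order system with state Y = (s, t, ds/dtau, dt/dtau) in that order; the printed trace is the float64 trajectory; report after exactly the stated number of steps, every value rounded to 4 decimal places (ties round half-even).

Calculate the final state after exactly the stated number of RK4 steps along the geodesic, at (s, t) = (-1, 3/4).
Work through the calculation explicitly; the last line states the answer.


f(Y) = (ds/dtau, dt/dtau, -Gamma^s_ij Y'^i Y'^j, -Gamma^t_ij Y'^i Y'^j) with the Gammas evaluated at the stage position; h = 0.050000; intermediate values shown to 6 dp
step 0: s = -1.0000, t = 0.7500, ds/dtau = -2.0000, dt/dtau = -0.1250
step 1:
  k1: at (s, t) = (-1.000000, 0.750000), (ds/dtau, dt/dtau) = (-2.000000, -0.125000); Gamma_sss = -0.378698, Gamma_sst = -0.213018, Gamma_stt = 0.000000, Gamma_tss = -0.545325, Gamma_tst = -0.306746, Gamma_ttt = 0.000000; k1 = (-2.000000, -0.125000, 1.621302, 2.334675)
  k2: at (s, t) = (-1.050000, 0.746875), (ds/dtau, dt/dtau) = (-1.959467, -0.066633); Gamma_sss = -0.399609, Gamma_sst = -0.224780, Gamma_stt = 0.000000, Gamma_tss = -0.533517, Gamma_tst = -0.300103, Gamma_ttt = 0.000000; k2 = (-1.959467, -0.066633, 1.592999, 2.126812)
  k3: at (s, t) = (-1.048987, 0.748334), (ds/dtau, dt/dtau) = (-1.960175, -0.071830); Gamma_sss = -0.398778, Gamma_sst = -0.224312, Gamma_stt = 0.000000, Gamma_tss = -0.534108, Gamma_tst = -0.300436, Gamma_ttt = 0.000000; k3 = (-1.960175, -0.071830, 1.595383, 2.136799)
  k4: at (s, t) = (-1.098009, 0.746409), (ds/dtau, dt/dtau) = (-1.920231, -0.018160); Gamma_sss = -0.414156, Gamma_sst = -0.232963, Gamma_stt = 0.000000, Gamma_tss = -0.521335, Gamma_tst = -0.293251, Gamma_ttt = 0.000000; k4 = (-1.920231, -0.018160, 1.543359, 1.942764)
  Y <- Y + (h/6)(k1 + 2k2 + 2k3 + k4): s = -1.0980, t = 0.7465, ds/dtau = -1.9205, dt/dtau = -0.0183
step 2:
  k1: at (s, t) = (-1.097996, 0.746499), (ds/dtau, dt/dtau) = (-1.920488, -0.018295); Gamma_sss = -0.414127, Gamma_sst = -0.232947, Gamma_stt = 0.000000, Gamma_tss = -0.521361, Gamma_tst = -0.293265, Gamma_ttt = 0.000000; k1 = (-1.920488, -0.018295, 1.543783, 1.943528)
  k2: at (s, t) = (-1.146008, 0.746042), (ds/dtau, dt/dtau) = (-1.881894, 0.030294); Gamma_sss = -0.424828, Gamma_sst = -0.238966, Gamma_stt = 0.000000, Gamma_tss = -0.508216, Gamma_tst = -0.285871, Gamma_ttt = 0.000000; k2 = (-1.881894, 0.030294, 1.477293, 1.767263)
  k3: at (s, t) = (-1.145043, 0.747257), (ds/dtau, dt/dtau) = (-1.883556, 0.025887); Gamma_sss = -0.424356, Gamma_sst = -0.238700, Gamma_stt = 0.000000, Gamma_tss = -0.508780, Gamma_tst = -0.286189, Gamma_ttt = 0.000000; k3 = (-1.883556, 0.025887, 1.482246, 1.777131)
  k4: at (s, t) = (-1.192174, 0.747794), (ds/dtau, dt/dtau) = (-1.846376, 0.070562); Gamma_sss = -0.431566, Gamma_sst = -0.242756, Gamma_stt = 0.000000, Gamma_tss = -0.495526, Gamma_tst = -0.278734, Gamma_ttt = 0.000000; k4 = (-1.846376, 0.070562, 1.407999, 1.616672)
  Y <- Y + (h/6)(k1 + 2k2 + 2k3 + k4): s = -1.1921, t = 0.7479, ds/dtau = -1.8466, dt/dtau = 0.0704
step 3:
  k1: at (s, t) = (-1.192144, 0.747871), (ds/dtau, dt/dtau) = (-1.846564, 0.070447); Gamma_sss = -0.431546, Gamma_sst = -0.242745, Gamma_stt = 0.000000, Gamma_tss = -0.495554, Gamma_tst = -0.278749, Gamma_ttt = 0.000000; k1 = (-1.846564, 0.070447, 1.408331, 1.617216)
  k2: at (s, t) = (-1.238308, 0.749632), (ds/dtau, dt/dtau) = (-1.811356, 0.110877); Gamma_sss = -0.435844, Gamma_sst = -0.245162, Gamma_stt = 0.000000, Gamma_tss = -0.482542, Gamma_tst = -0.271430, Gamma_ttt = 0.000000; k2 = (-1.811356, 0.110877, 1.331534, 1.474199)
  k3: at (s, t) = (-1.237428, 0.750643), (ds/dtau, dt/dtau) = (-1.813276, 0.107302); Gamma_sss = -0.435598, Gamma_sst = -0.245024, Gamma_stt = 0.000000, Gamma_tss = -0.483039, Gamma_tst = -0.271710, Gamma_ttt = 0.000000; k3 = (-1.813276, 0.107302, 1.336886, 1.482487)
  k4: at (s, t) = (-1.282808, 0.753236), (ds/dtau, dt/dtau) = (-1.779720, 0.144571); Gamma_sss = -0.437749, Gamma_sst = -0.246234, Gamma_stt = 0.000000, Gamma_tss = -0.470317, Gamma_tst = -0.264553, Gamma_ttt = 0.000000; k4 = (-1.779720, 0.144571, 1.259818, 1.353547)
  Y <- Y + (h/6)(k1 + 2k2 + 2k3 + k4): s = -1.2828, t = 0.7533, ds/dtau = -1.7799, dt/dtau = 0.1445
step 4:
  k1: at (s, t) = (-1.282774, 0.753299), (ds/dtau, dt/dtau) = (-1.779856, 0.144482); Gamma_sss = -0.437738, Gamma_sst = -0.246228, Gamma_stt = 0.000000, Gamma_tss = -0.470342, Gamma_tst = -0.264567, Gamma_ttt = 0.000000; k1 = (-1.779856, 0.144482, 1.260068, 1.353920)
  k2: at (s, t) = (-1.327270, 0.756911), (ds/dtau, dt/dtau) = (-1.748354, 0.178330); Gamma_sss = -0.438121, Gamma_sst = -0.246443, Gamma_stt = 0.000000, Gamma_tss = -0.458114, Gamma_tst = -0.257689, Gamma_ttt = 0.000000; k2 = (-1.748354, 0.178330, 1.185551, 1.239650)
  k3: at (s, t) = (-1.326482, 0.757758), (ds/dtau, dt/dtau) = (-1.750217, 0.175473); Gamma_sss = -0.438008, Gamma_sst = -0.246380, Gamma_stt = 0.000000, Gamma_tss = -0.458535, Gamma_tst = -0.257926, Gamma_ttt = 0.000000; k3 = (-1.750217, 0.175473, 1.190399, 1.246187)
  k4: at (s, t) = (-1.370284, 0.762073), (ds/dtau, dt/dtau) = (-1.720336, 0.206791); Gamma_sss = -0.437093, Gamma_sst = -0.245865, Gamma_stt = 0.000000, Gamma_tss = -0.446753, Gamma_tst = -0.251299, Gamma_ttt = 0.000000; k4 = (-1.720336, 0.206791, 1.118669, 1.143392)
  Y <- Y + (h/6)(k1 + 2k2 + 2k3 + k4): s = -1.3703, t = 0.7621, ds/dtau = -1.7204, dt/dtau = 0.2067

Answer: s = -1.3703, t = 0.7621, ds/dtau = -1.7204, dt/dtau = 0.2067


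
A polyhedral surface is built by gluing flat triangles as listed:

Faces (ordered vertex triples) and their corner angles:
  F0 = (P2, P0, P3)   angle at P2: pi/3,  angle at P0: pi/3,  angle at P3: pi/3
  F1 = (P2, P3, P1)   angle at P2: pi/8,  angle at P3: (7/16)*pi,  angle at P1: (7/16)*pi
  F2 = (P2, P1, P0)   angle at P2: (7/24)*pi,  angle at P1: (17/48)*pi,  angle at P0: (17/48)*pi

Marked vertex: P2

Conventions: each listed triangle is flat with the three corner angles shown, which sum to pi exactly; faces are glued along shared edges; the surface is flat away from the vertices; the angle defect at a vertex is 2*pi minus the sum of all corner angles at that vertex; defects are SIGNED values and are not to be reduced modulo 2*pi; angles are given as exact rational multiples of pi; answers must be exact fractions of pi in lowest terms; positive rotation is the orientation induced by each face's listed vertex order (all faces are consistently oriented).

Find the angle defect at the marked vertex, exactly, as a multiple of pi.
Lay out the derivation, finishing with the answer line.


Sum of corner angles at P2: (3/4)*pi
defect = 2*pi - (3/4)*pi

Answer: defect(P2) = (5/4)*pi


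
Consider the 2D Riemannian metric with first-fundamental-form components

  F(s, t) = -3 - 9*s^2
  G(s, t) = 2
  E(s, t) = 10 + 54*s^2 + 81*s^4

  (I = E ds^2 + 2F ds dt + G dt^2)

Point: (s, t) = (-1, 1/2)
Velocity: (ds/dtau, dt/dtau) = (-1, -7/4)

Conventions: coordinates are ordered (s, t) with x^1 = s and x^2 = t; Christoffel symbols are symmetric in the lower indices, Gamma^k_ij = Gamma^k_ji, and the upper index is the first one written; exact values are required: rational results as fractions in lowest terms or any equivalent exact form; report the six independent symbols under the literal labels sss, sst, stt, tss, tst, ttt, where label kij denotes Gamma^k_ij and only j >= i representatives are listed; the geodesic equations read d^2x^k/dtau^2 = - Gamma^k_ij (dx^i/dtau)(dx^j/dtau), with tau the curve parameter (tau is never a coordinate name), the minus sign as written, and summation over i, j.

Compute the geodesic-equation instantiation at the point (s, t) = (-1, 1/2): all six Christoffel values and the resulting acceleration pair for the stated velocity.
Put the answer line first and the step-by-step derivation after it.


Answer: Gamma_sss = -108/73, Gamma_sst = 0, Gamma_stt = 0, Gamma_tss = 9/73, Gamma_tst = 0, Gamma_ttt = 0; accelerations (d^2s/dtau^2, d^2t/dtau^2) = (108/73, -9/73)

E = 145, F = -12, G = 2 at the point
E_s = -432, E_t = 0, F_s = 18, F_t = 0, G_s = 0, G_t = 0
EG - F^2 = 146;  g^inv = (1/146) * [[2, 12], [12, 145]]
first-kind symbols [ij,l] = (1/2)(d_i g_jl + d_j g_il - d_l g_ij): [ss,s] = E_s/2 = -216, [ss,t] = F_s - E_t/2 = 18, [st,s] = E_t/2 = 0, [st,t] = G_s/2 = 0, [tt,s] = F_t - G_s/2 = 0, [tt,t] = G_t/2 = 0
Gamma^s_ij = (G*[ij,s] - F*[ij,t])/(EG - F^2), Gamma^t_ij = (E*[ij,t] - F*[ij,s])/(EG - F^2)
Gamma_sss = -108/73, Gamma_sst = 0, Gamma_stt = 0, Gamma_tss = 9/73, Gamma_tst = 0, Gamma_ttt = 0
d^2s/dtau^2 = -(Gamma_sss*(-1)^2 + 2*Gamma_sst*(-1)*(-7/4) + Gamma_stt*(-7/4)^2) = 108/73
d^2t/dtau^2 = -(Gamma_tss*(-1)^2 + 2*Gamma_tst*(-1)*(-7/4) + Gamma_ttt*(-7/4)^2) = -9/73


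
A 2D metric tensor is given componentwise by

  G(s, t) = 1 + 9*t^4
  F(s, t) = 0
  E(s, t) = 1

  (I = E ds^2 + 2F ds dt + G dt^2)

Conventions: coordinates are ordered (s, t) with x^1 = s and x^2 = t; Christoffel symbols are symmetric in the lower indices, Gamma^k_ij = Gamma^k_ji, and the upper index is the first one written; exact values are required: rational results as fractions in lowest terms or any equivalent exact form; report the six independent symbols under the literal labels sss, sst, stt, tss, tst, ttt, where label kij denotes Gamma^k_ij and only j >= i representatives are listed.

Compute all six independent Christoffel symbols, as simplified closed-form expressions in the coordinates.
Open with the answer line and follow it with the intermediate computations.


Answer: Gamma_sss = 0, Gamma_sst = 0, Gamma_stt = 0, Gamma_tss = 0, Gamma_tst = 0, Gamma_ttt = 18*t^3/(9*t^4 + 1)

E = 1; F = 0; G = 1 + 9*t^4
Gamma^k_ij = (1/2) g^{kl} (d_i g_jl + d_j g_il - d_l g_ij), with g^inv = (1/(EG-F^2)) [[G, -F], [-F, E]]
first partials: E_s = 0, E_t = 0, F_s = 0, F_t = 0, G_s = 0, G_t = 36*t^3
D = EG - F^2 = 1 + 9*t^4
expanded: Gamma^s_ss = (G E_s - 2F F_s + F E_t)/(2D), Gamma^s_st = (G E_t - F G_s)/(2D), Gamma^s_tt = (2G F_t - G G_s - F G_t)/(2D), Gamma^t_ss = (2E F_s - E E_t - F E_s)/(2D), Gamma^t_st = (E G_s - F E_t)/(2D), Gamma^t_tt = (E G_t - 2F F_t + F G_s)/(2D); substitute and cancel common factors


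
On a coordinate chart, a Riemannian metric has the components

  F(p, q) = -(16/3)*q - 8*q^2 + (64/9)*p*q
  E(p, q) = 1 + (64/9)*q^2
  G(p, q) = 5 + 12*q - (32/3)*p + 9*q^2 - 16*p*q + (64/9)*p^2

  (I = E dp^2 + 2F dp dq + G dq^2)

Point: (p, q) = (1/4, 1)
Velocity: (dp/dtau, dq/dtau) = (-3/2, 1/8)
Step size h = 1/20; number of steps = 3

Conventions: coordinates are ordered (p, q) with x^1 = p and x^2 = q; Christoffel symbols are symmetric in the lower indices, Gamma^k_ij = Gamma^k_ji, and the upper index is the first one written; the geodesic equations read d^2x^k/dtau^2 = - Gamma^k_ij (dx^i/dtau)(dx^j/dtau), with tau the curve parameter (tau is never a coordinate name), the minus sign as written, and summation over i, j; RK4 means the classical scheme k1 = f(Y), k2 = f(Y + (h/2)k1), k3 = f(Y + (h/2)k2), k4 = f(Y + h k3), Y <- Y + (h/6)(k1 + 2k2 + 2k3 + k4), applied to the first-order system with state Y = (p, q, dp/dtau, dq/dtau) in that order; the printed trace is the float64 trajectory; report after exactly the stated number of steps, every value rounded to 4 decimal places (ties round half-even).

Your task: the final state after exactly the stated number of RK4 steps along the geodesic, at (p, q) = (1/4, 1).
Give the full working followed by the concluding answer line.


f(Y) = (dp/dtau, dq/dtau, -Gamma^p_ij Y'^i Y'^j, -Gamma^q_ij Y'^i Y'^j) with the Gammas evaluated at the stage position; h = 0.050000; intermediate values shown to 6 dp
step 0: p = 0.2500, q = 1.0000, dp/dtau = -1.5000, dq/dtau = 0.1250
step 1:
  k1: at (p, q) = (0.250000, 1.000000), (dp/dtau, dq/dtau) = (-1.500000, 0.125000); Gamma_ppp = 0.000000, Gamma_ppq = 0.264463, Gamma_pqq = -0.297521, Gamma_qpp = 0.000000, Gamma_qpq = -0.429752, Gamma_qqq = 0.483471; k1 = (-1.500000, 0.125000, 0.103822, -0.168711)
  k2: at (p, q) = (0.212500, 1.003125), (dp/dtau, dq/dtau) = (-1.497404, 0.120782); Gamma_ppp = 0.000000, Gamma_ppq = 0.255737, Gamma_pqq = -0.287704, Gamma_qpp = 0.000000, Gamma_qpq = -0.424734, Gamma_qqq = 0.477826; k2 = (-1.497404, 0.120782, 0.096702, -0.160605)
  k3: at (p, q) = (0.212565, 1.003020), (dp/dtau, dq/dtau) = (-1.497582, 0.120985); Gamma_ppp = 0.000000, Gamma_ppq = 0.255763, Gamma_pqq = -0.287734, Gamma_qpp = 0.000000, Gamma_qpq = -0.424776, Gamma_qqq = 0.477873; k3 = (-1.497582, 0.120985, 0.096893, -0.160921)
  k4: at (p, q) = (0.175121, 1.006049), (dp/dtau, dq/dtau) = (-1.495155, 0.116954); Gamma_ppp = 0.000000, Gamma_ppq = 0.247458, Gamma_pqq = -0.278390, Gamma_qpp = 0.000000, Gamma_qpq = -0.419794, Gamma_qqq = 0.472268; k4 = (-1.495155, 0.116954, 0.090351, -0.153274)
  Y <- Y + (h/6)(k1 + 2k2 + 2k3 + k4): p = 0.1751, q = 1.0060, dp/dtau = -1.4952, dq/dtau = 0.1170
step 2:
  k1: at (p, q) = (0.175124, 1.006046), (dp/dtau, dq/dtau) = (-1.495155, 0.116958); Gamma_ppp = 0.000000, Gamma_ppq = 0.247459, Gamma_pqq = -0.278392, Gamma_qpp = 0.000000, Gamma_qpq = -0.419795, Gamma_qqq = 0.472269; k1 = (-1.495155, 0.116958, 0.090355, -0.153280)
  k2: at (p, q) = (0.137745, 1.008970), (dp/dtau, dq/dtau) = (-1.492896, 0.113126); Gamma_ppp = 0.000000, Gamma_ppq = 0.239554, Gamma_pqq = -0.269499, Gamma_qpp = 0.000000, Gamma_qpq = -0.414863, Gamma_qqq = 0.466721; k2 = (-1.492896, 0.113126, 0.084363, -0.146102)
  k3: at (p, q) = (0.137802, 1.008874), (dp/dtau, dq/dtau) = (-1.493046, 0.113305); Gamma_ppp = 0.000000, Gamma_ppq = 0.239575, Gamma_pqq = -0.269522, Gamma_qpp = 0.000000, Gamma_qpq = -0.414900, Gamma_qqq = 0.466762; k3 = (-1.493046, 0.113305, 0.084518, -0.146370)
  k4: at (p, q) = (0.100472, 1.011711), (dp/dtau, dq/dtau) = (-1.490929, 0.109640); Gamma_ppp = 0.000000, Gamma_ppq = 0.232040, Gamma_pqq = -0.261045, Gamma_qpp = 0.000000, Gamma_qpq = -0.410017, Gamma_qqq = 0.461270; k4 = (-1.490929, 0.109640, 0.078999, -0.139592)
  Y <- Y + (h/6)(k1 + 2k2 + 2k3 + k4): p = 0.1005, q = 1.0117, dp/dtau = -1.4909, dq/dtau = 0.1096
step 3:
  k1: at (p, q) = (0.100474, 1.011708), (dp/dtau, dq/dtau) = (-1.490929, 0.109643); Gamma_ppp = 0.000000, Gamma_ppq = 0.232041, Gamma_pqq = -0.261046, Gamma_qpp = 0.000000, Gamma_qpq = -0.410019, Gamma_qqq = 0.461271; k1 = (-1.490929, 0.109643, 0.079002, -0.139597)
  k2: at (p, q) = (0.063201, 1.014449), (dp/dtau, dq/dtau) = (-1.488954, 0.106153); Gamma_ppp = 0.000000, Gamma_ppq = 0.224858, Gamma_pqq = -0.252965, Gamma_qpp = 0.000000, Gamma_qpq = -0.405198, Gamma_qqq = 0.455847; k2 = (-1.488954, 0.106153, 0.073931, -0.133225)
  k3: at (p, q) = (0.063250, 1.014362), (dp/dtau, dq/dtau) = (-1.489081, 0.106312); Gamma_ppp = 0.000000, Gamma_ppq = 0.224874, Gamma_pqq = -0.252983, Gamma_qpp = 0.000000, Gamma_qpq = -0.405229, Gamma_qqq = 0.455883; k3 = (-1.489081, 0.106312, 0.074058, -0.133454)
  k4: at (p, q) = (0.026020, 1.017024), (dp/dtau, dq/dtau) = (-1.487226, 0.102970); Gamma_ppp = 0.000000, Gamma_ppq = 0.218017, Gamma_pqq = -0.245269, Gamma_qpp = 0.000000, Gamma_qpq = -0.400467, Gamma_qqq = 0.450526; k4 = (-1.487226, 0.102970, 0.069375, -0.127432)
  Y <- Y + (h/6)(k1 + 2k2 + 2k3 + k4): p = 0.0260, q = 1.0170, dp/dtau = -1.4872, dq/dtau = 0.1030

Answer: p = 0.0260, q = 1.0170, dp/dtau = -1.4872, dq/dtau = 0.1030


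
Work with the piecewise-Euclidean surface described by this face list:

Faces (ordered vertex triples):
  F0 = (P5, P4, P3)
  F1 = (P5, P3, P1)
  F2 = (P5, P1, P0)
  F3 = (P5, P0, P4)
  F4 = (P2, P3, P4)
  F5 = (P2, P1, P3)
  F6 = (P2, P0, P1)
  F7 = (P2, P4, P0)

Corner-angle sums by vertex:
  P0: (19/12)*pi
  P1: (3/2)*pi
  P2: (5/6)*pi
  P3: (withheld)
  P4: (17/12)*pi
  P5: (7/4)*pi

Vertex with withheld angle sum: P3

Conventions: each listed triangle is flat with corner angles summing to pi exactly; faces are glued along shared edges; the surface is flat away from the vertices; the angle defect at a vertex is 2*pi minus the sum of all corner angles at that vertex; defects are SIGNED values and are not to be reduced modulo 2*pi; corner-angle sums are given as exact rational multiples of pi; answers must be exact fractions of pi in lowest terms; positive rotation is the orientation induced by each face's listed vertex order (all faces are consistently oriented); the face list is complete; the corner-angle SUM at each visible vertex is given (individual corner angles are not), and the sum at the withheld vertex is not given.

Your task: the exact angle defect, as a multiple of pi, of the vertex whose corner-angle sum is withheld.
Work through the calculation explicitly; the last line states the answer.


V = 6, E = 12, F = 8; chi = V - E + F = 2
Gauss-Bonnet: total defect = 2*pi*chi = 4*pi; visible defects sum to (35/12)*pi

Answer: defect(P3) = (13/12)*pi


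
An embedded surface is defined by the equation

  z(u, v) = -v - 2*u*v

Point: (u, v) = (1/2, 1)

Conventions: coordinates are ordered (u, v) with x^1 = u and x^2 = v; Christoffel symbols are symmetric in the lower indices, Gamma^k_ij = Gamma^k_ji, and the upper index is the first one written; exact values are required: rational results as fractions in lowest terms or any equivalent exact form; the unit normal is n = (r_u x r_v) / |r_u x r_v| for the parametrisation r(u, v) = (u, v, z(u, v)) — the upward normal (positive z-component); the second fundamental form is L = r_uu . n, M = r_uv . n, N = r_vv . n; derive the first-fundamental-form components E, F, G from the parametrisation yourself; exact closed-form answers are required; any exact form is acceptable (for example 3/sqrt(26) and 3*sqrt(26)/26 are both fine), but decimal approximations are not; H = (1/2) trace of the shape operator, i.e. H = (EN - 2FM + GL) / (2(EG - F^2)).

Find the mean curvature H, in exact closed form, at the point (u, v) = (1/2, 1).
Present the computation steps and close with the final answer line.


z_u = -2, z_v = -2, z_uu = 0, z_uv = -2, z_vv = 0
E = 5, F = 4, G = 5; answer radicand W^2 = 9
unnormalised second-form numerators: l = 0, m = -2, n = 0; L = l/sqrt(9), and similarly M = m/sqrt(W^2), N = n/sqrt(W^2)
H = (E*n - 2*F*m + G*l) / (2*(EG - F^2)*sqrt(W^2)); E*n - 2*F*m + G*l = 16, EG - F^2 = 9, so H = (8/9)/sqrt(9)

Answer: H = 8/27


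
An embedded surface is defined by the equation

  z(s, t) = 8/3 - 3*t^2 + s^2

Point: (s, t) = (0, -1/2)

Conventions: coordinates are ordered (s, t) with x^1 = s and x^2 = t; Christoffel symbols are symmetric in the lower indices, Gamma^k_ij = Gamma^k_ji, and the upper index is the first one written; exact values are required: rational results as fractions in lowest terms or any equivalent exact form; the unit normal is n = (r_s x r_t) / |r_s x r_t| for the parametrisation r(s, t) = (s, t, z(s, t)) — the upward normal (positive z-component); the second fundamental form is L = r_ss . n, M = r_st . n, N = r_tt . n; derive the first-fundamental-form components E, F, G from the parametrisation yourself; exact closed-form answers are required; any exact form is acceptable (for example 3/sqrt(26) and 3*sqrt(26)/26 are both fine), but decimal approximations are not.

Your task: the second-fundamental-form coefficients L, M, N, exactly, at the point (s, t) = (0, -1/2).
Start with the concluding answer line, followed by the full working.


Answer: L = sqrt(10)/5, M = 0, N = -3*sqrt(10)/5

z_s = 0, z_t = 3, z_ss = 2, z_st = 0, z_tt = -6
E = 1, F = 0, G = 10; answer radicand W^2 = 10
unnormalised second-form numerators: l = 2, m = 0, n = -6; L = l/sqrt(10), and similarly M = m/sqrt(W^2), N = n/sqrt(W^2)


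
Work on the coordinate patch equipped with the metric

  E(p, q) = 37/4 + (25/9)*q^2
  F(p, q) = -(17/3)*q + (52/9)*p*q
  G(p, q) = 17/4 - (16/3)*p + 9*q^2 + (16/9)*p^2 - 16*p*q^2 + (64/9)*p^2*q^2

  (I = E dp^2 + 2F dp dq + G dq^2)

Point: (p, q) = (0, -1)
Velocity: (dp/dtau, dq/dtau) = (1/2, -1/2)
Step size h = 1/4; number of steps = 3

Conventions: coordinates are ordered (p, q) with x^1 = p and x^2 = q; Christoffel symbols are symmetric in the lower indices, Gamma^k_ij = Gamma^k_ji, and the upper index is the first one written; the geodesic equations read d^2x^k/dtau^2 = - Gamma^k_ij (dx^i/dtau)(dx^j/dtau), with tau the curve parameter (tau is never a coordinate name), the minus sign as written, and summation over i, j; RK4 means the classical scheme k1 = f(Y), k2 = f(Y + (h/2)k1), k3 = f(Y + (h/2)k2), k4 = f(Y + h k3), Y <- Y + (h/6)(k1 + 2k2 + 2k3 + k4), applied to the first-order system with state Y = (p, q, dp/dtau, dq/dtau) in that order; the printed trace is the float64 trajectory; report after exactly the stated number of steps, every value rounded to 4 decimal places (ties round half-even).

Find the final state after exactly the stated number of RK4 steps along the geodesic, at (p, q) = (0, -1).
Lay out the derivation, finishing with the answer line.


f(Y) = (dp/dtau, dq/dtau, -Gamma^p_ij Y'^i Y'^j, -Gamma^q_ij Y'^i Y'^j) with the Gammas evaluated at the stage position; h = 0.250000; intermediate values shown to 6 dp
step 0: p = 0.0000, q = -1.0000, dp/dtau = 0.5000, dq/dtau = -0.5000
step 1:
  k1: at (p, q) = (0.000000, -1.000000), (dp/dtau, dq/dtau) = (0.500000, -0.500000); Gamma_ppp = 0.133588, Gamma_ppq = 0.185757, Gamma_pqq = 0.921364, Gamma_qpp = -0.283547, Gamma_qpq = -0.884475, Gamma_qqq = -1.073288; k1 = (0.500000, -0.500000, -0.170859, -0.103029)
  k2: at (p, q) = (0.062500, -1.062500), (dp/dtau, dq/dtau) = (0.478643, -0.512879); Gamma_ppp = 0.139217, Gamma_ppq = 0.187195, Gamma_pqq = 0.954042, Gamma_qpp = -0.305885, Gamma_qpq = -0.934861, Gamma_qqq = -1.070950; k2 = (0.478643, -0.512879, -0.190943, -0.107205)
  k3: at (p, q) = (0.059830, -1.064110), (dp/dtau, dq/dtau) = (0.476132, -0.513401); Gamma_ppp = 0.139056, Gamma_ppq = 0.187848, Gamma_pqq = 0.958926, Gamma_qpp = -0.304417, Gamma_qpq = -0.933275, Gamma_qqq = -1.072046; k3 = (0.476132, -0.513401, -0.192441, -0.104690)
  k4: at (p, q) = (0.119033, -1.128350), (dp/dtau, dq/dtau) = (0.451890, -0.526172); Gamma_ppp = 0.143919, Gamma_ppq = 0.187930, Gamma_pqq = 0.983112, Gamma_qpp = -0.327562, Gamma_qpq = -0.985639, Gamma_qqq = -1.065656; k4 = (0.451890, -0.526172, -0.212202, -0.106790)
  Y <- Y + (h/6)(k1 + 2k2 + 2k3 + k4): p = 0.1192, q = -1.1283, dp/dtau = 0.4521, dq/dtau = -0.5264
step 2:
  k1: at (p, q) = (0.119227, -1.128280), (dp/dtau, dq/dtau) = (0.452091, -0.526400); Gamma_ppp = 0.143933, Gamma_ppq = 0.187888, Gamma_pqq = 0.982817, Gamma_qpp = -0.327678, Gamma_qpq = -0.985777, Gamma_qqq = -1.065587; k1 = (0.452091, -0.526400, -0.212326, -0.106948)
  k2: at (p, q) = (0.175738, -1.194080), (dp/dtau, dq/dtau) = (0.425550, -0.539769); Gamma_ppp = 0.148101, Gamma_ppq = 0.186520, Gamma_pqq = 0.998385, Gamma_qpp = -0.352269, Gamma_qpq = -1.040858, Gamma_qqq = -1.055375; k2 = (0.425550, -0.539769, -0.232013, -0.106889)
  k3: at (p, q) = (0.172420, -1.195752), (dp/dtau, dq/dtau) = (0.423089, -0.539761); Gamma_ppp = 0.147818, Gamma_ppq = 0.187328, Gamma_pqq = 1.004112, Gamma_qpp = -0.349958, Gamma_qpq = -1.038251, Gamma_qqq = -1.056626; k3 = (0.423089, -0.539761, -0.233442, -0.103721)
  k4: at (p, q) = (0.224999, -1.263221), (dp/dtau, dq/dtau) = (0.393730, -0.552331); Gamma_ppp = 0.151152, Gamma_ppq = 0.184866, Gamma_pqq = 1.013579, Gamma_qpp = -0.374931, Gamma_qpq = -1.094689, Gamma_qqq = -1.043445; k4 = (0.393730, -0.552331, -0.252239, -0.099677)
  Y <- Y + (h/6)(k1 + 2k2 + 2k3 + k4): p = 0.2252, q = -1.2632, dp/dtau = 0.3939, dq/dtau = -0.5526
step 3:
  k1: at (p, q) = (0.225189, -1.263188), (dp/dtau, dq/dtau) = (0.393946, -0.552561); Gamma_ppp = 0.151169, Gamma_ppq = 0.184824, Gamma_pqq = 1.013312, Gamma_qpp = -0.375070, Gamma_qpq = -1.094866, Gamma_qqq = -1.043376; k1 = (0.393946, -0.552561, -0.252383, -0.099883)
  k2: at (p, q) = (0.274432, -1.332258), (dp/dtau, dq/dtau) = (0.362398, -0.565046); Gamma_ppp = 0.153754, Gamma_ppq = 0.181246, Gamma_pqq = 1.016884, Gamma_qpp = -0.401006, Gamma_qpq = -1.153359, Gamma_qqq = -1.027488; k2 = (0.362398, -0.565046, -0.270633, -0.091632)
  k3: at (p, q) = (0.270489, -1.333819), (dp/dtau, dq/dtau) = (0.360117, -0.564014); Gamma_ppp = 0.153354, Gamma_ppq = 0.182245, Gamma_pqq = 1.023469, Gamma_qpp = -0.397601, Gamma_qpq = -1.149379, Gamma_qqq = -1.028979; k3 = (0.360117, -0.564014, -0.271434, -0.088010)
  k4: at (p, q) = (0.315218, -1.404192), (dp/dtau, dq/dtau) = (0.326087, -0.574563); Gamma_ppp = 0.155072, Gamma_ppq = 0.178005, Gamma_pqq = 1.023700, Gamma_qpp = -0.422943, Gamma_qpq = -1.207853, Gamma_qqq = -1.011355; k4 = (0.326087, -0.574563, -0.287734, -0.073757)
  Y <- Y + (h/6)(k1 + 2k2 + 2k3 + k4): p = 0.3154, q = -1.4042, dp/dtau = 0.3263, dq/dtau = -0.5748

Answer: p = 0.3154, q = -1.4042, dp/dtau = 0.3263, dq/dtau = -0.5748


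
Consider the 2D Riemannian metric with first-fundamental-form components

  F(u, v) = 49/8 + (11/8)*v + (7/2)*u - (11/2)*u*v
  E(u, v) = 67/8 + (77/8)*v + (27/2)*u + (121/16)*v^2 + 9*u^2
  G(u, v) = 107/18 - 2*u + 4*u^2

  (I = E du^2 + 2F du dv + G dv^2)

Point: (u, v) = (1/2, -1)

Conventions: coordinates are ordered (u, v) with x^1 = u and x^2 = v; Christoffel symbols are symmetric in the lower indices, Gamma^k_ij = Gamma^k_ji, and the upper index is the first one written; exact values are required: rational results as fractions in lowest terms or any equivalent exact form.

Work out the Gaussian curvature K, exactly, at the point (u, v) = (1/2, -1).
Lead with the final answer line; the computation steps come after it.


Answer: K = -519066/190333

E = 245/16, F = 37/4, G = 107/18, EG - F^2 = 1573/288 at the point
E_u = 45/2, E_v = -11/2, F_u = 9, F_v = -11/8, G_u = 2, G_v = 0
E_vv = 121/8, F_uv = -11/2, G_uu = 8
Apply the Brioschi formula K = (det M1 - det M2)/(EG - F^2)^2 over the derivative matrices of E, F, G.
M1 = [[-E_vv/2 + F_uv - G_uu/2, E_u/2, F_u - E_v/2], [F_v - G_u/2, E, F], [G_v/2, F, G]] = [[-273/16, 45/4, 47/4], [-19/8, 245/16, 37/4], [0, 37/4, 107/18]]; det M1 = -295675/1536
M2 = [[0, E_v/2, G_u/2], [E_v/2, E, F], [G_u/2, F, G]] = [[0, -11/4, 1], [-11/4, 245/16, 37/4], [1, 37/4, 107/18]]; det M2 = -32009/288
det M1 - det M2 = -374881/4608; K = -374881/4608 / (1573/288)^2 = -519066/190333


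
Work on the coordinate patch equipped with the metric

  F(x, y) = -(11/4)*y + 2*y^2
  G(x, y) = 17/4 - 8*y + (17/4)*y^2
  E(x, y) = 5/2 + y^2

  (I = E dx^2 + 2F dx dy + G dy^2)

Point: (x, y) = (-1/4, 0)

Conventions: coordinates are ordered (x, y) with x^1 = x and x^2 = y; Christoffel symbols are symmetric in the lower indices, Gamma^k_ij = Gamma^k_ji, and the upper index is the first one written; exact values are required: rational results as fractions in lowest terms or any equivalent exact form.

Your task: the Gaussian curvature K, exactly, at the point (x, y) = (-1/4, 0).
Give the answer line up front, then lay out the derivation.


Answer: K = -8/85

E = 5/2, F = 0, G = 17/4, EG - F^2 = 85/8 at the point
E_x = 0, E_y = 0, F_x = 0, F_y = -11/4, G_x = 0, G_y = -8
E_yy = 2, F_xy = 0, G_xx = 0
Compute both Brioschi determinants and normalise by (EG - F^2)^2.
M1 = [[-E_yy/2 + F_xy - G_xx/2, E_x/2, F_x - E_y/2], [F_y - G_x/2, E, F], [G_y/2, F, G]] = [[-1, 0, 0], [-11/4, 5/2, 0], [-4, 0, 17/4]]; det M1 = -85/8
M2 = [[0, E_y/2, G_x/2], [E_y/2, E, F], [G_x/2, F, G]] = [[0, 0, 0], [0, 5/2, 0], [0, 0, 17/4]]; det M2 = 0
det M1 - det M2 = -85/8; K = -85/8 / (85/8)^2 = -8/85


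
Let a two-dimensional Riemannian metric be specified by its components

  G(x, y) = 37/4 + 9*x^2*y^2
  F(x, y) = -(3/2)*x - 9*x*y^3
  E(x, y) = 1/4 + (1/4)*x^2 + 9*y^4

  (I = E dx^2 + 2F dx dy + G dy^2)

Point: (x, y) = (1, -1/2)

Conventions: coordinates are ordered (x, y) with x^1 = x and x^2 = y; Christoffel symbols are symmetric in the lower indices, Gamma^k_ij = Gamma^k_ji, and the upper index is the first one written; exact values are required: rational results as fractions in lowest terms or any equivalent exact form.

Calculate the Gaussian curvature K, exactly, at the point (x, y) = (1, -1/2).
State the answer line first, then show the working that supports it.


Answer: K = -697824/597529

E = 17/16, F = -3/8, G = 23/2, EG - F^2 = 773/64 at the point
E_x = 1/2, E_y = -9/2, F_x = -3/8, F_y = -27/4, G_x = 9/2, G_y = -9
E_yy = 27, F_xy = -27/4, G_xx = 9/2
Compute both Brioschi determinants and normalise by (EG - F^2)^2.
M1 = [[-E_yy/2 + F_xy - G_xx/2, E_x/2, F_x - E_y/2], [F_y - G_x/2, E, F], [G_y/2, F, G]] = [[-45/2, 1/4, 15/8], [-9, 17/16, -3/8], [-9/2, -3/8, 23/2]]; det M1 = -58923/256
M2 = [[0, E_y/2, G_x/2], [E_y/2, E, F], [G_x/2, F, G]] = [[0, -9/4, 9/4], [-9/4, 17/16, -3/8], [9/4, -3/8, 23/2]]; det M2 = -15309/256
det M1 - det M2 = -21807/128; K = -21807/128 / (773/64)^2 = -697824/597529


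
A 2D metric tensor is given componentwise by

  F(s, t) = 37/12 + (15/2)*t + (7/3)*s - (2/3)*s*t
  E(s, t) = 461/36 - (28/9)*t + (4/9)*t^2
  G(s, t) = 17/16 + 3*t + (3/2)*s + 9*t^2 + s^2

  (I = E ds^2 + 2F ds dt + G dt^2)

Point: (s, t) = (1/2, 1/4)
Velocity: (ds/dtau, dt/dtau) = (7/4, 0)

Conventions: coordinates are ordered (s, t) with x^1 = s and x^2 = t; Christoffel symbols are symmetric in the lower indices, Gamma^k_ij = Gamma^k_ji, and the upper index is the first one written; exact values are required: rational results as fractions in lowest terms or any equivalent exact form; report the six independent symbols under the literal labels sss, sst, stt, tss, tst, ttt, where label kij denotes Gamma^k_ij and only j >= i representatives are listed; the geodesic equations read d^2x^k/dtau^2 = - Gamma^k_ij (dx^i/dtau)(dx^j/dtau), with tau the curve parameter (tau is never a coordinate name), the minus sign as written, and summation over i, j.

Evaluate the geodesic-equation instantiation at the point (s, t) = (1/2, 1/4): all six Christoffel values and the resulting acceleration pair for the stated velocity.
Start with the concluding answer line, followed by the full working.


Answer: Gamma_sss = -37700/7233, Gamma_sst = -7158/2411, Gamma_stt = -1548/2411, Gamma_tss = 225680/21699, Gamma_tst = 41120/7233, Gamma_ttt = 5450/2411; accelerations (d^2s/dtau^2, d^2t/dtau^2) = (461825/28932, -691145/21699)

E = 217/18, F = 145/24, G = 27/8 at the point
E_s = 0, E_t = -26/9, F_s = 13/6, F_t = 43/6, G_s = 5/2, G_t = 15/2
EG - F^2 = 2411/576;  g^inv = (576/2411) * [[27/8, -145/24], [-145/24, 217/18]]
first-kind symbols [ij,l] = (1/2)(d_i g_jl + d_j g_il - d_l g_ij): [ss,s] = E_s/2 = 0, [ss,t] = F_s - E_t/2 = 65/18, [st,s] = E_t/2 = -13/9, [st,t] = G_s/2 = 5/4, [tt,s] = F_t - G_s/2 = 71/12, [tt,t] = G_t/2 = 15/4
Gamma^s_ij = (G*[ij,s] - F*[ij,t])/(EG - F^2), Gamma^t_ij = (E*[ij,t] - F*[ij,s])/(EG - F^2)
Gamma_sss = -37700/7233, Gamma_sst = -7158/2411, Gamma_stt = -1548/2411, Gamma_tss = 225680/21699, Gamma_tst = 41120/7233, Gamma_ttt = 5450/2411
d^2s/dtau^2 = -(Gamma_sss*(7/4)^2 + 2*Gamma_sst*(7/4)*(0) + Gamma_stt*(0)^2) = 461825/28932
d^2t/dtau^2 = -(Gamma_tss*(7/4)^2 + 2*Gamma_tst*(7/4)*(0) + Gamma_ttt*(0)^2) = -691145/21699


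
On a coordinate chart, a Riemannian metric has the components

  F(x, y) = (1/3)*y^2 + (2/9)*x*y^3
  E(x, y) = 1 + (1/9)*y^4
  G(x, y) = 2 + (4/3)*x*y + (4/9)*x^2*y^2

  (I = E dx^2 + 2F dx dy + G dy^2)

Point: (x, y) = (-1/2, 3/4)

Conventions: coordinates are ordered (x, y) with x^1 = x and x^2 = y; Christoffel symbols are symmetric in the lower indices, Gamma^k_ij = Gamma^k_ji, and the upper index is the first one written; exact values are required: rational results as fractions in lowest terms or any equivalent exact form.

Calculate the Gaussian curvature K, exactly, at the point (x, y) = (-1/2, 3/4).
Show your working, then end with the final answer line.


E = 265/256, F = 9/64, G = 25/16, EG - F^2 = 409/256 at the point
E_x = 0, E_y = 3/16, F_x = 3/32, F_y = 5/16, G_x = 3/4, G_y = -1/2
E_yy = 3/4, F_xy = 3/8, G_xx = 1/2
Brioschi: K = (det M1 - det M2) / (EG - F^2)^2 with the standard first/second-derivative matrices M1, M2.
M1 = [[-E_yy/2 + F_xy - G_xx/2, E_x/2, F_x - E_y/2], [F_y - G_x/2, E, F], [G_y/2, F, G]] = [[-1/4, 0, 0], [-1/16, 265/256, 9/64], [-1/4, 9/64, 25/16]]; det M1 = -409/1024
M2 = [[0, E_y/2, G_x/2], [E_y/2, E, F], [G_x/2, F, G]] = [[0, 3/32, 3/8], [3/32, 265/256, 9/64], [3/8, 9/64, 25/16]]; det M2 = -153/1024
det M1 - det M2 = -1/4; K = -1/4 / (409/256)^2 = -16384/167281

Answer: K = -16384/167281


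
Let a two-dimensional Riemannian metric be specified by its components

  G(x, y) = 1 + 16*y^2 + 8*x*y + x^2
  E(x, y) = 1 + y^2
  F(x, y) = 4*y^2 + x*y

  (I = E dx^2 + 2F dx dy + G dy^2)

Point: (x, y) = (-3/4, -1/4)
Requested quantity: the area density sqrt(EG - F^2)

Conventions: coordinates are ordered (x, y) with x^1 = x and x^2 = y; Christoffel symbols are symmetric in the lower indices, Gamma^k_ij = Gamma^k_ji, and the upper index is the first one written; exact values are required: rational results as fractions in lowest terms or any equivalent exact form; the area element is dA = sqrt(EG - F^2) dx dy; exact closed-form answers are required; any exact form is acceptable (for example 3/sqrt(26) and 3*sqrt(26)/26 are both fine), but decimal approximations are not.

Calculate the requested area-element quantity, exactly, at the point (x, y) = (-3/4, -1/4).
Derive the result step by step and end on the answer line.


E = 17/16, F = 7/16, G = 65/16; EG - F^2 = 33/8

Answer: sqrt(EG - F^2) = sqrt(66)/4
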